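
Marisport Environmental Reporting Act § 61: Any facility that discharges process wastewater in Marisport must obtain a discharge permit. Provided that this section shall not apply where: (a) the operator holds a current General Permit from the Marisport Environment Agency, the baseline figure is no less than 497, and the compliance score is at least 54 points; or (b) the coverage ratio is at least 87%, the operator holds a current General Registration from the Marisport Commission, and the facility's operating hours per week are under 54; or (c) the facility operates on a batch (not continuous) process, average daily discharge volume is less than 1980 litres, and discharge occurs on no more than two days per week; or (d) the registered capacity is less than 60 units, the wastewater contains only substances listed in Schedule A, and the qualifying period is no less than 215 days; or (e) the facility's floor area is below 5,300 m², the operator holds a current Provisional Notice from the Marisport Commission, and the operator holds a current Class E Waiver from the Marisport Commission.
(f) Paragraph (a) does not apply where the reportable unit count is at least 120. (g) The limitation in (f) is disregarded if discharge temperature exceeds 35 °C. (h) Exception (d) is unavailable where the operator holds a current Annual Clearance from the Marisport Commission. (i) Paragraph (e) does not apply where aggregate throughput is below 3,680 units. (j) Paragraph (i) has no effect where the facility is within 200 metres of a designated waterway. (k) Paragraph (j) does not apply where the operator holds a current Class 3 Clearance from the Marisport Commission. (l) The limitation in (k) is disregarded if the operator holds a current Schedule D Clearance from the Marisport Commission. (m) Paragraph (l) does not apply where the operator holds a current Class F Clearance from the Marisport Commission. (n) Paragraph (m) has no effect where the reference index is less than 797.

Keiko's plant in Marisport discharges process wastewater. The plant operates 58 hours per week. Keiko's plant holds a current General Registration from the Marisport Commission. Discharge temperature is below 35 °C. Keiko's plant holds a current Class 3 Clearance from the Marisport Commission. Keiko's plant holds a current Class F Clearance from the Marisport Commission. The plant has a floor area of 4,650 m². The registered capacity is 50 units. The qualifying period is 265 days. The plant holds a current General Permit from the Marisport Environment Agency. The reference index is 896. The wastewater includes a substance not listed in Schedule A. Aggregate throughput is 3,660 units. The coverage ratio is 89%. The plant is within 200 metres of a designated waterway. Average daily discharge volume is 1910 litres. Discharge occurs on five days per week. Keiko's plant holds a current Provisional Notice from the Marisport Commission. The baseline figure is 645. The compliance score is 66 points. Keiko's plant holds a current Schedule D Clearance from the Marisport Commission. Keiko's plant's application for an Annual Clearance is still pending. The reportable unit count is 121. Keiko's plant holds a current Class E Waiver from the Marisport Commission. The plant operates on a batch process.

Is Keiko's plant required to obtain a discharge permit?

All of (a)'s requirements are met (a current General Permit is held; the baseline figure is 645, meeting the 497 threshold; the compliance score is 66 points, meeting the 54 points threshold). Turning to paragraphs (f)–(g): (f) operates against (a): the reportable unit count is 121, meeting the 120 threshold. (g), which would lift (f), is inapplicable — discharge temperature is below 35 °C. Exception (a) does not apply.
Exception (b) fails — the facility's operating hours per week are 58, not under 54.
Exception (c) requires that discharge occurs on no more than two days per week; but discharge occurs on five days per week, so (c) is unavailable.
Exception (d) does not apply: the wastewater includes a non-Schedule-A substance.
Exception (e) is satisfied on its face — the facility's floor area is 4,650 m², below the 5,300 m² limit; a current Provisional Notice is held; a current Class E Waiver is held. But: (i) operates — aggregate throughput is 3,660 units, below the 3,680 units limit. (j) would limit (i) — the plant is within 200 m of a designated waterway — but (k) sets (j) aside: (k) operates — a current Class 3 Clearance is held. (l) would limit (k) — a current Schedule D Clearance is held — but (m) sets (l) aside: (m) operates — a current Class F Clearance is held. (n), which would lift (m), is not engaged — the reference index is 896, not less than 797. So (e) is unavailable.
No exception displaces § 61.

Yes — Keiko's plant must obtain a discharge permit.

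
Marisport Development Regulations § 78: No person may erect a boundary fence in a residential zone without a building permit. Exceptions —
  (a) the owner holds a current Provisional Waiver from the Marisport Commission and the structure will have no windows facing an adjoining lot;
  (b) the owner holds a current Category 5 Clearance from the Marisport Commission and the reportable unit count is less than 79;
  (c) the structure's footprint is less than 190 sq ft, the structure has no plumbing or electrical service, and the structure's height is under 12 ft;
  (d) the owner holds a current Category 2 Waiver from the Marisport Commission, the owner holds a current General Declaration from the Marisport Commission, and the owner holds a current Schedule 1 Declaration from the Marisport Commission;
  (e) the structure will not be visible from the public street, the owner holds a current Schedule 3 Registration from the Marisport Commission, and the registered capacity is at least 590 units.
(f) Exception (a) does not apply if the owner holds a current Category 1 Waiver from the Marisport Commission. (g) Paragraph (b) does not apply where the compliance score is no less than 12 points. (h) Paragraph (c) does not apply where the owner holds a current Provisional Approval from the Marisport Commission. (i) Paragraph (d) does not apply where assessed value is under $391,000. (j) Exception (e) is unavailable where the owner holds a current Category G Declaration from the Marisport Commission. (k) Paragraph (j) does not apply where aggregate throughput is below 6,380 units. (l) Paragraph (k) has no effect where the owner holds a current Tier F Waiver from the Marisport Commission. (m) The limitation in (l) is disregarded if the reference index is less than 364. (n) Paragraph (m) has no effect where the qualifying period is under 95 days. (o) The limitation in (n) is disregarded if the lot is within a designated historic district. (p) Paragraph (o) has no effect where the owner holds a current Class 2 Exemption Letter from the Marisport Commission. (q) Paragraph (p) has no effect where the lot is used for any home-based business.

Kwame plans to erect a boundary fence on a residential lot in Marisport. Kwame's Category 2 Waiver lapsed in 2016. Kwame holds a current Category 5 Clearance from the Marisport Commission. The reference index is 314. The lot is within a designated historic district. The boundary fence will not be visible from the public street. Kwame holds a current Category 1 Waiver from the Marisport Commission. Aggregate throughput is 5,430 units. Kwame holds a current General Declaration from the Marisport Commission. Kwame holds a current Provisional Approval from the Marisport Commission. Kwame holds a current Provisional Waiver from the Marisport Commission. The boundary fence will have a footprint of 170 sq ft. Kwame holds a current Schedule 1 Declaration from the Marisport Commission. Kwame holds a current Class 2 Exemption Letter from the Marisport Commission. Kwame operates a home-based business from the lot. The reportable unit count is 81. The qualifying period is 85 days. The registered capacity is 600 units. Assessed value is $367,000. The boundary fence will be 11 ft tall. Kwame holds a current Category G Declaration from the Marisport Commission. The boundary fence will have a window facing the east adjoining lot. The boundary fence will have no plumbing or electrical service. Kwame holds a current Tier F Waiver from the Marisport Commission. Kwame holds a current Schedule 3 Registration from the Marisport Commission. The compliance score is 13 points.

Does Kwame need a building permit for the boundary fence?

No — exception (e) applies; Kwame does not need a building permit.

Exception (a) requires that the structure will have no windows facing an adjoining lot; but a window faces an adjoining lot, so (a) is unavailable.
Exception (b) requires that the reportable unit count is less than 79; but the reportable unit count is 81, not less than 79, so (b) is unavailable.
Exception (c) is satisfied on its face — the structure's footprint is 170 sq ft, less than the 190 sq ft limit; there is no plumbing or electrical service; the structure's height is 11 ft, under the 12 ft limit. Turning to paragraph (h): (h) operates — a current Provisional Approval is held. So (c) is unavailable.
Exception (d) fails — no current Category 2 Waiver is held.
Exception (e) is satisfied on its face — the structure will not be visible from the street; a current Schedule 3 Registration is held; the registered capacity is 600 units, meeting the 590 units threshold. Applying paragraphs (j)–(q): (j) would limit (e) — a current Category G Declaration is held — but (k) sets (j) aside: (k) is engaged — aggregate throughput is 5,430 units, below the 6,380 units limit. (l) would limit (k) — a current Tier F Waiver is held — but (m) sets (l) aside: (m) operates against (l): the reference index is 314, less than the 364 limit. (n) is triggered (the qualifying period is 85 days, under the 95 days limit), but is overridden by (o): (o) operates against (n): the lot is in a historic district. (p) would limit (o) — a current Class 2 Exemption Letter is held — but (q) sets (p) aside: (q) operates against (p): a home-based business operates on the lot. So (e) applies.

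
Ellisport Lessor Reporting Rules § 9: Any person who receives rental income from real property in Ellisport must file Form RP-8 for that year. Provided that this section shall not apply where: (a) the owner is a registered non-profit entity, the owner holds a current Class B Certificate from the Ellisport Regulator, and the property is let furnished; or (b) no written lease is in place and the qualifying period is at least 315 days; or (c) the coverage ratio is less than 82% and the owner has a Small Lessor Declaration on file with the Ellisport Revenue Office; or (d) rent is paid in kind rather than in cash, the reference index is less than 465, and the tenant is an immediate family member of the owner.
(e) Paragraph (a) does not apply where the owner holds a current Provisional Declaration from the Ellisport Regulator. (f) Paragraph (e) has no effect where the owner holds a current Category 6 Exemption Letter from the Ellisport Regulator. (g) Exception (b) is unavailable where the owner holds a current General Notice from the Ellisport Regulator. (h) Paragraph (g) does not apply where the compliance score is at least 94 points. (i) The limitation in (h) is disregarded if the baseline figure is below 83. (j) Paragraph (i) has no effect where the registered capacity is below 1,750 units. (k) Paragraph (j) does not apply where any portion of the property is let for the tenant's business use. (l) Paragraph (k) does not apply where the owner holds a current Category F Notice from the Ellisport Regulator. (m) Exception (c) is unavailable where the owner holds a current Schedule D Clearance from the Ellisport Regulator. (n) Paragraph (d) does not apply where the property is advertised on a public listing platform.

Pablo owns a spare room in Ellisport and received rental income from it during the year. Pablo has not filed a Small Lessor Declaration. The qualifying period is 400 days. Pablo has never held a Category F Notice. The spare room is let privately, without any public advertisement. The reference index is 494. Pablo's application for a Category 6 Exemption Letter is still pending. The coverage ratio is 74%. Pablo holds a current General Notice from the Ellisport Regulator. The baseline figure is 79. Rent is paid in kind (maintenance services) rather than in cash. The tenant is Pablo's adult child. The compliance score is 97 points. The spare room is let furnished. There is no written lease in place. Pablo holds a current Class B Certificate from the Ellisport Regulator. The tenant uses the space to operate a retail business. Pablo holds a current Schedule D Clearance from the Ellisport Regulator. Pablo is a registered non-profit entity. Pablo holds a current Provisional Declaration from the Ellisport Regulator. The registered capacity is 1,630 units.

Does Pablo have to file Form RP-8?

Exception (a): Pablo is a registered non-profit; a current Class B Certificate is held; the property is let furnished — every condition holds. However, paragraphs (e)–(f) must be considered: (e) operates against (a): a current Provisional Declaration is held. (f), which would lift (e), does not operate here — no current Category 6 Exemption Letter is held. (a) is therefore removed.
Exception (b): there is no written lease; the qualifying period is 400 days, meeting the 315 days threshold — every condition holds. However, paragraphs (g)–(l) must be considered: (g) operates against (b): a current General Notice is held. (h) is engaged (the compliance score is 97 points, meeting the 94 points threshold), but is set aside by (i): (i) operates against (h): the baseline figure is 79, below the 83 limit. (j) is triggered (the registered capacity is 1,630 units, below the 1,750 units limit), but is set aside by (k): (k) operates — the space is let for business use. (l) does not operate here (no current Category F Notice is held), so (k) stands. So (b) is unavailable.
Exception (c) requires that the owner has a Small Lessor Declaration on file with the Ellisport Revenue Office; but no Small Lessor Declaration is on file, so (c) is unavailable.
Exception (d) does not apply: the reference index is 494, not less than 465.
Every exception is unavailable, so the rule governs.

Yes — Pablo must file Form RP-8.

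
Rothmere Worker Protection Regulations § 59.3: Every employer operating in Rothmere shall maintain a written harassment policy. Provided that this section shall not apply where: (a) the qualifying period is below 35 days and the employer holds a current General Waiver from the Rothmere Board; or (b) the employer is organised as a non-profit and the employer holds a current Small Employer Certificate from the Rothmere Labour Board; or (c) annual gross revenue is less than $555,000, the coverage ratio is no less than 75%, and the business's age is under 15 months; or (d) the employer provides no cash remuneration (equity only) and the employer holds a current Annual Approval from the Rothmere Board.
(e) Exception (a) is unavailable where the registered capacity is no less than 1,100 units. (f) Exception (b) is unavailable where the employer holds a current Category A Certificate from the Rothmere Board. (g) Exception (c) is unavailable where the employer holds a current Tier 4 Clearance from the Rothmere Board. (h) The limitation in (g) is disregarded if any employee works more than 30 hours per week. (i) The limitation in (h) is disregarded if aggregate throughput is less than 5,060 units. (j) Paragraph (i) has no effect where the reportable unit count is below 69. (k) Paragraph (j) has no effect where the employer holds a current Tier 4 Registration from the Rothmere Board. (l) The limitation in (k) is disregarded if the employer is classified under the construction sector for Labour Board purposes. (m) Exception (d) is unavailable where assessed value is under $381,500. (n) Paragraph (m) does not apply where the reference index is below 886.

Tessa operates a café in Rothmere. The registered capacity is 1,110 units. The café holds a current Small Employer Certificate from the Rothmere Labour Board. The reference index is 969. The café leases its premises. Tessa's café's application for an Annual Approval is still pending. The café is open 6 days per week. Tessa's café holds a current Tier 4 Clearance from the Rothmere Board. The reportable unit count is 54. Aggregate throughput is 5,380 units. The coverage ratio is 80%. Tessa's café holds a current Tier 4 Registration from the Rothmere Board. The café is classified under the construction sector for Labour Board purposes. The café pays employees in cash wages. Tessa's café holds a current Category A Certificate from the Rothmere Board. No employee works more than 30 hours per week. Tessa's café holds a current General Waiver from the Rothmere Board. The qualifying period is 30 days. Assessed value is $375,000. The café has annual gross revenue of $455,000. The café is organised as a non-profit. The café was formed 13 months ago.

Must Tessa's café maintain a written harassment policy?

Exception (a)'s conditions are all satisfied: the qualifying period is 30 days, below the 35 days limit; a current General Waiver is held. Turning to paragraph (e): (e) operates — the registered capacity is 1,110 units, meeting the 1,100 units threshold. So (a) is unavailable.
All of (b)'s requirements are met (the employer is a non-profit; a current Small Employer Certificate is held). But: (f) operates against (b): a current Category A Certificate is held. So (b) is unavailable.
Exception (c) is satisfied on its face — annual gross revenue is $455,000, less than the $555,000 limit; the coverage ratio is 80%, meeting the 75% threshold; the business's age is 13 months, under the 15 months limit. But applying paragraphs (g)–(l): (g) operates — a current Tier 4 Clearance is held. (h), which would lift (g), does not operate here — no employee exceeds 30 hours/week. So (c) is unavailable.
Exception (d) does not apply: employees are paid cash wages.
No exception displaces § 59.3.

Yes — Tessa's café must maintain a written harassment policy.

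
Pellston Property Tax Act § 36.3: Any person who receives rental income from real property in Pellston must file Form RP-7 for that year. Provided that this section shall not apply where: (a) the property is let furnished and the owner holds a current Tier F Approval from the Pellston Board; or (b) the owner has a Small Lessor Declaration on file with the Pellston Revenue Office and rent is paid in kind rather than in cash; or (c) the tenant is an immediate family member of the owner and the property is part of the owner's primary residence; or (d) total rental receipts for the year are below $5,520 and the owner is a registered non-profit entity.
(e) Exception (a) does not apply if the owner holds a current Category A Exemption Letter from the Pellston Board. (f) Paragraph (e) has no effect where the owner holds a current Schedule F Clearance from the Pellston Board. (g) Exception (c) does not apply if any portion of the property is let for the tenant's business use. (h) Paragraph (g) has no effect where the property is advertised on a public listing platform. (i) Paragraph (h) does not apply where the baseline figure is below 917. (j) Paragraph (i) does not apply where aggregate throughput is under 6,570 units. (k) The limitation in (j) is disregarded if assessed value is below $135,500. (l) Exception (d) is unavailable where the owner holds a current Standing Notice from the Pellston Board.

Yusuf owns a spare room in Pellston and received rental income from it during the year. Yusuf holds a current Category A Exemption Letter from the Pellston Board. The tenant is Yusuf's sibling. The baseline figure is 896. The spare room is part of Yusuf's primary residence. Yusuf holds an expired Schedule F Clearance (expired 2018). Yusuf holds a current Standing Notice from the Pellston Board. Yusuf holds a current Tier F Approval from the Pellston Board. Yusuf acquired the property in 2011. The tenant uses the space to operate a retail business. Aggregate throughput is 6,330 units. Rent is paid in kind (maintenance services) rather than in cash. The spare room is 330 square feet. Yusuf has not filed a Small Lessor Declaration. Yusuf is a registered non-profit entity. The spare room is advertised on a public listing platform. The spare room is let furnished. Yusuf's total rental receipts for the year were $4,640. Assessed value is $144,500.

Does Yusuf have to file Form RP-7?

No — exception (c) applies; Yusuf is not required to file Form RP-7.

Exception (a): the property is let furnished; a current Tier F Approval is held — every condition holds. But: (e) operates against (a): a current Category A Exemption Letter is held. (f), which would lift (e), is not triggered — there is no Schedule F Clearance in force. (a) is therefore removed.
Exception (b) fails — no Small Lessor Declaration is on file.
Exception (c) is satisfied on its face — the tenant is an immediate family member; the spare room is part of the primary residence. As to paragraphs (g)–(k): (g) would limit (c) — the space is let for business use — but (h) sets (g) aside: (h) operates against (g): the property is publicly advertised. (i) operates (the baseline figure is 896, below the 917 limit), but is itself disapplied by (j): (j) operates against (i): aggregate throughput is 6,330 units, under the 6,570 units limit. (k), which would lift (j), is not engaged — assessed value is $144,500, not below $135,500. Exception (c) stands.
Exception (d)'s conditions are all satisfied: total rental receipts for the year are $4,640, below the $5,520 limit; Yusuf is a registered non-profit. However, paragraph (l) must be considered: (l) applies — a current Standing Notice is held. (d) is therefore removed.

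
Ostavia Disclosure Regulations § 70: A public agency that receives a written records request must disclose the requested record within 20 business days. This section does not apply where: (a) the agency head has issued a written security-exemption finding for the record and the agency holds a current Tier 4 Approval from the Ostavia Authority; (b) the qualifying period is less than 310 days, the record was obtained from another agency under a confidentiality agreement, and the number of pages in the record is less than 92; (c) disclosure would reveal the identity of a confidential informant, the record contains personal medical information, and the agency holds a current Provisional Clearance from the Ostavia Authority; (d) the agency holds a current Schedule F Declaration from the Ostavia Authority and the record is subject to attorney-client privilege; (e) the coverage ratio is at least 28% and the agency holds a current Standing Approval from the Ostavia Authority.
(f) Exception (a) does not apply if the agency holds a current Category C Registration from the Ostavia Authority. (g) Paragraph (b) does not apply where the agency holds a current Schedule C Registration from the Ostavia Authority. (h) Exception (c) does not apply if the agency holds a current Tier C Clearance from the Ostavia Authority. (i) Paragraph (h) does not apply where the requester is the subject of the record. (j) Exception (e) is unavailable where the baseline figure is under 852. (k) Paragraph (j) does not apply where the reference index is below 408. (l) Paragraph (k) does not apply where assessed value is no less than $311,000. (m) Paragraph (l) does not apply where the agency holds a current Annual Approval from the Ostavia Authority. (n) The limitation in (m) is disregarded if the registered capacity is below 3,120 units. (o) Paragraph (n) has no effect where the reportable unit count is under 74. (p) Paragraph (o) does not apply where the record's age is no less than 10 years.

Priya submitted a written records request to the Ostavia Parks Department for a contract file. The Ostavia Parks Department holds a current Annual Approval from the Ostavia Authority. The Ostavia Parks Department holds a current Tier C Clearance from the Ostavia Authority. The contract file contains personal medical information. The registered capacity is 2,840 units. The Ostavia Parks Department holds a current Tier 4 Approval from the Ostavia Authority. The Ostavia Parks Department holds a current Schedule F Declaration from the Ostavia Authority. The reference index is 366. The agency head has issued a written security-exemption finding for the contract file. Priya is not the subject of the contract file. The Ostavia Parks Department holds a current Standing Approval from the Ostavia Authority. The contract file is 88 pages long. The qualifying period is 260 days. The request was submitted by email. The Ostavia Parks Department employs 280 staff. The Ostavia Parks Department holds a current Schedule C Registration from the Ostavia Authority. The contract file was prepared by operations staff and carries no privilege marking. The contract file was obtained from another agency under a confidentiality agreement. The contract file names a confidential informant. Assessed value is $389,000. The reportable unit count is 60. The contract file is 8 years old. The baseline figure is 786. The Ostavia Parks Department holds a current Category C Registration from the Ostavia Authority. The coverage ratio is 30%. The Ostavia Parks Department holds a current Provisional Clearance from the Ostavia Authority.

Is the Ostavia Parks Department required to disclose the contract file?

No — exception (e) applies; the Ostavia Parks Department is not required to disclose the contract file.

Exception (a)'s conditions are all satisfied: a written security-exemption finding has been issued; a current Tier 4 Approval is held. Turning to paragraph (f): (f) is engaged — a current Category C Registration is held. (a) is therefore removed.
All of (b)'s requirements are met (the qualifying period is 260 days, less than the 310 days limit; the contract file was obtained under a confidentiality agreement; the number of pages in the record is 88, less than the 92 limit). But applying paragraph (g): (g) operates against (b): a current Schedule C Registration is held. (b) is therefore removed.
Exception (c): the contract file names a confidential informant; the contract file contains personal medical information; a current Provisional Clearance is held — every condition holds. However, paragraphs (h)–(i) must be considered: (h) operates against (c): a current Tier C Clearance is held. (i) does not operate here (Priya is not the subject of the contract file), so (h) stands. So (c) is unavailable.
Exception (d) fails — the contract file carries no privilege marking.
All of (e)'s requirements are met (the coverage ratio is 30%, meeting the 28% threshold; a current Standing Approval is held). Considering the limiting provisions: (j) would limit (e) — the baseline figure is 786, under the 852 limit — but (k) sets (j) aside: (k) operates — the reference index is 366, below the 408 limit. (l) would limit (k) — assessed value is $389,000, meeting the $311,000 threshold — but (m) sets (l) aside: (m) operates against (l): a current Annual Approval is held. (n) operates (the registered capacity is 2,840 units, below the 3,120 units limit), but is itself disapplied by (o): (o) is engaged — the reportable unit count is 60, under the 74 limit. (p), which would lift (o), is not triggered — the record's age is 8 years, short of 10 years. (e) remains available.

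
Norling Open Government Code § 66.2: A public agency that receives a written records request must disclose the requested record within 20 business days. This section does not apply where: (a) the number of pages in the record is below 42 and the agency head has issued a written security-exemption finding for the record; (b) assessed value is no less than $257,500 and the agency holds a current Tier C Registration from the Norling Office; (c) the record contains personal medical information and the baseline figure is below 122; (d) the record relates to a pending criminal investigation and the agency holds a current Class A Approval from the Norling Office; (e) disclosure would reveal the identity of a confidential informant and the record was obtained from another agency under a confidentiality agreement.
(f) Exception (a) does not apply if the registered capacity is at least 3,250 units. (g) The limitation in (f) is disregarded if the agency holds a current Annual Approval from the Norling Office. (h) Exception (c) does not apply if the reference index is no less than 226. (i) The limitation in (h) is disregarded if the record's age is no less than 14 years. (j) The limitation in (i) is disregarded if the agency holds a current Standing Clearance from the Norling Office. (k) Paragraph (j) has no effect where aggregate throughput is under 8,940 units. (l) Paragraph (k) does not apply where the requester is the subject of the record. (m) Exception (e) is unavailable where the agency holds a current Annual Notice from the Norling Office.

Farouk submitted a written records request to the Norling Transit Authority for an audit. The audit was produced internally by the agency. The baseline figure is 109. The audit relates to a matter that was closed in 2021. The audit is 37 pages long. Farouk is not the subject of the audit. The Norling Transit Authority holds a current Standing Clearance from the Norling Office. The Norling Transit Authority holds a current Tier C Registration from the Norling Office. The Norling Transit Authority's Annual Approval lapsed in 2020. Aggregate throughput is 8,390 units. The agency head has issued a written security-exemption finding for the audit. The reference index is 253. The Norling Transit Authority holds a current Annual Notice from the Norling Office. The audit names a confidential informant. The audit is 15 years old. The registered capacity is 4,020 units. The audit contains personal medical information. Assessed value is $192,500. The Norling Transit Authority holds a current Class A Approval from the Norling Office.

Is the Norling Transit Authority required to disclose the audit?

No — exception (c) applies; the Norling Transit Authority is not required to disclose the audit.

Exception (a)'s conditions are all satisfied: the number of pages in the record is 37, below the 42 limit; a written security-exemption finding has been issued. But: (f) operates against (a): the registered capacity is 4,020 units, meeting the 3,250 units threshold. (g) is not engaged (no current Annual Approval is held), so (f) stands. (a) is therefore removed.
Exception (b) fails — assessed value is $192,500, short of $257,500.
Exception (c)'s conditions are all satisfied: the audit contains personal medical information; the baseline figure is 109, below the 122 limit. Considering the limiting provisions: (h) would limit (c) — the reference index is 253, meeting the 226 threshold — but (i) sets (h) aside: (i) operates against (h): the record's age is 15 years, meeting the 14 years threshold. (j) operates (a current Standing Clearance is held), but is itself disapplied by (k): (k) is engaged — aggregate throughput is 8,390 units, under the 8,940 units limit. (l), which would lift (k), is not triggered — Farouk is not the subject of the audit. (c) remains available.
Exception (d) does not apply: the audit relates to a closed matter.
Exception (e) requires that the record was obtained from another agency under a confidentiality agreement; but the audit was produced internally, so (e) is unavailable.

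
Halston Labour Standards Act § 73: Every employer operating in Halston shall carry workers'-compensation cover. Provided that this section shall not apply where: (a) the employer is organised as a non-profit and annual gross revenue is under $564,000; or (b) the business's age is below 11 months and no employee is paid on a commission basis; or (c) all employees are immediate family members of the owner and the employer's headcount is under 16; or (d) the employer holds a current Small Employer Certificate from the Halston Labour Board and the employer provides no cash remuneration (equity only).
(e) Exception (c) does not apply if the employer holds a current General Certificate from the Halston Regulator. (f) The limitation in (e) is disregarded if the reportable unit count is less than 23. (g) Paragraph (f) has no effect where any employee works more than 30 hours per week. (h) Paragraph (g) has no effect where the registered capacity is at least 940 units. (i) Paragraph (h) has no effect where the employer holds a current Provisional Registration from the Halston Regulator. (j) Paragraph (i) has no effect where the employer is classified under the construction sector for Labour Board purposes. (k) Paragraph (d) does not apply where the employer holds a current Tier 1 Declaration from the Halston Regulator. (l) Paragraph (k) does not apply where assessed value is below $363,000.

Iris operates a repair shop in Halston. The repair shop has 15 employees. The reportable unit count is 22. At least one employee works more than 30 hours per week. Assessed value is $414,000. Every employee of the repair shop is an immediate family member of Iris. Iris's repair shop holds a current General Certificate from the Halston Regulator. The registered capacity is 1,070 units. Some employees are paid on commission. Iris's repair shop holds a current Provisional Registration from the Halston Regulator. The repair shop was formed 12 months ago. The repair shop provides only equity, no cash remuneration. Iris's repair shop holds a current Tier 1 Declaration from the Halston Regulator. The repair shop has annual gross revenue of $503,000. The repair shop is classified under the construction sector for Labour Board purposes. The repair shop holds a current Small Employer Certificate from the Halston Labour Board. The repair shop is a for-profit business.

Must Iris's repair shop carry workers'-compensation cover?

No — exception (c) applies; Iris's repair shop is not required to carry workers'-compensation cover.

Exception (a) fails — the employer is for-profit.
Exception (b) does not apply: the business's age is 12 months, not below 11 months.
Exception (c)'s conditions are all satisfied: every employee is an immediate family member; the employer's headcount is 15, under the 16 limit. Considering the limiting provisions: (e) would limit (c) — a current General Certificate is held — but (f) sets (e) aside: (f) operates against (e): the reportable unit count is 22, less than the 23 limit. (g) is engaged (at least one employee exceeds 30 hours/week), but yields to (h): (h) is triggered — the registered capacity is 1,070 units, meeting the 940 units threshold. (i) operates (a current Provisional Registration is held), but yields to (j): (j) is triggered — the repair shop is classified under the construction sector. (c) remains available.
Exception (d)'s conditions are all satisfied: a current Small Employer Certificate is held; remuneration is equity-only. Turning to paragraphs (k)–(l): (k) operates — a current Tier 1 Declaration is held. (l) is inapplicable (assessed value is $414,000, not below $363,000), so (k) stands. So (d) is unavailable.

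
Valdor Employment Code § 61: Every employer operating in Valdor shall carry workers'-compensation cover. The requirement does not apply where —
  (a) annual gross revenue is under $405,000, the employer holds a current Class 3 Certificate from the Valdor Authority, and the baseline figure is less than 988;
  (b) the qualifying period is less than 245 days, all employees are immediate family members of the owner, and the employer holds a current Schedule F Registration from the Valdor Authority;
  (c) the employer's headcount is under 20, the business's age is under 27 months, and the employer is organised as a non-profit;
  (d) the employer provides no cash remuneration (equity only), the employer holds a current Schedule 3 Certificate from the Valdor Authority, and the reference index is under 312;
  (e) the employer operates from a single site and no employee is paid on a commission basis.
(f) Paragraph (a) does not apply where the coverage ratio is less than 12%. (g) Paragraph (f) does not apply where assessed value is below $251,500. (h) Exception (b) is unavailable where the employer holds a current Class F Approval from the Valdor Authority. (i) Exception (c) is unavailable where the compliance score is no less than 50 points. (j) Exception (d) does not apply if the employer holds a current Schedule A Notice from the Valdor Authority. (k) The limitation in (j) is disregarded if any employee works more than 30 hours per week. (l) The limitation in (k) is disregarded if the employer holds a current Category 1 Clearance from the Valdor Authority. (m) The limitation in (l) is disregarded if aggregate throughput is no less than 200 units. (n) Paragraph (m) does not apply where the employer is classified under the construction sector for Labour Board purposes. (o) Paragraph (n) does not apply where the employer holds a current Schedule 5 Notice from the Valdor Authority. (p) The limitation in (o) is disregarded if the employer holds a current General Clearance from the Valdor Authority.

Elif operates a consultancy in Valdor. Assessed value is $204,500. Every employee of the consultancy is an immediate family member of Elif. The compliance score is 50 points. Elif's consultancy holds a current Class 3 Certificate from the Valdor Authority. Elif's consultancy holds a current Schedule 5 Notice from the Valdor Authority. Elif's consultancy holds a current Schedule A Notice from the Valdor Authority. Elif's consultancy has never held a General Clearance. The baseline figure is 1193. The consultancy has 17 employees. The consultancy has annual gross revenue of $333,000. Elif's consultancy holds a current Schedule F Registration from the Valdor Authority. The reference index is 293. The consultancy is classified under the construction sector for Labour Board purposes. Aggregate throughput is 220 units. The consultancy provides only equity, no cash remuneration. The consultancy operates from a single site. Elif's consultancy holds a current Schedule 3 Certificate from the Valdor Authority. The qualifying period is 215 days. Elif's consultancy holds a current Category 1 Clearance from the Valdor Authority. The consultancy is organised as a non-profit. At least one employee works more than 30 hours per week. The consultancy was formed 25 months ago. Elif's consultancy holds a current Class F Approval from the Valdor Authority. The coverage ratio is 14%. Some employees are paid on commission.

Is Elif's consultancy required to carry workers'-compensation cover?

Exception (a) does not apply: the baseline figure is 1,193, not less than 988.
Exception (b): the qualifying period is 215 days, less than the 245 days limit; every employee is an immediate family member; a current Schedule F Registration is held — every condition holds. However, paragraph (h) must be considered: (h) operates against (b): a current Class F Approval is held. Exception (b) does not apply.
Exception (c): the employer's headcount is 17, under the 20 limit; the business's age is 25 months, under the 27 months limit; the employer is a non-profit — every condition holds. Turning to paragraph (i): (i) operates against (c): the compliance score is 50 points, meeting the 50 points threshold. Exception (c) does not apply.
Exception (d)'s conditions are all satisfied: remuneration is equity-only; a current Schedule 3 Certificate is held; the reference index is 293, under the 312 limit. Under paragraphs (j)–(p): (j) applies (a current Schedule A Notice is held), but yields to (k): (k) operates against (j): at least one employee exceeds 30 hours/week. (l) would limit (k) — a current Category 1 Clearance is held — but (m) sets (l) aside: (m) is engaged — aggregate throughput is 220 units, meeting the 200 units threshold. (n) would limit (m) — the consultancy is classified under the construction sector — but (o) sets (n) aside: (o) operates against (n): a current Schedule 5 Notice is held. (p), which would lift (o), does not operate here — there is no General Clearance in force. Exception (d) stands.
Exception (e) fails — some employees are paid on commission.

No — exception (d) applies; Elif's consultancy is not required to carry workers'-compensation cover.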